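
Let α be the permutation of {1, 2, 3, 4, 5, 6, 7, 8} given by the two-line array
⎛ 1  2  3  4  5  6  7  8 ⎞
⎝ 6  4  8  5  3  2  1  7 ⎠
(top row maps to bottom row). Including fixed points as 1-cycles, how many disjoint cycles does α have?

The cycle decomposition is (1, 6, 2, 4, 5, 3, 8, 7), which has 1 cycle (counting 1-cycles).

1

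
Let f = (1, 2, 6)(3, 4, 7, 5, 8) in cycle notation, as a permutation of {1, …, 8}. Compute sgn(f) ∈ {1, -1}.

1

The cycle lengths are 5, 3.
A cycle is odd iff its length is even; f has 0 even-length cycles, so sgn(f) = (−1)^0 and f is even.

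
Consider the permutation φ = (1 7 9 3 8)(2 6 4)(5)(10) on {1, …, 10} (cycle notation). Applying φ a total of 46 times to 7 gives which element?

7 lies in the 5-cycle (1 7 9 3 8).
On a 5-cycle, φ^5 is the identity, so φ^46 = φ^1 there (46 ≡ 1 mod 5).
Advancing 1 step from 7: 7 → 9.

9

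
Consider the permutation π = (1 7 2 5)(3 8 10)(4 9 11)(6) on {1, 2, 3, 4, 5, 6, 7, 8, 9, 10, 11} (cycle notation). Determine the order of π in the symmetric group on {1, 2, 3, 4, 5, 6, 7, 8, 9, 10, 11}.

12

The disjoint cycles have lengths 4, 3, 3, 1.
The order of π is the least common multiple of its cycle lengths: lcm(4, 3, 3) = 12.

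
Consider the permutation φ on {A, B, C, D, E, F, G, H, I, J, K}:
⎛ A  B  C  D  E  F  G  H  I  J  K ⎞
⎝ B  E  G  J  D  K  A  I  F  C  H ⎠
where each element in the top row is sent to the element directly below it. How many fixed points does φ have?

0

No element satisfies φ(x) = x, so there are 0 fixed points.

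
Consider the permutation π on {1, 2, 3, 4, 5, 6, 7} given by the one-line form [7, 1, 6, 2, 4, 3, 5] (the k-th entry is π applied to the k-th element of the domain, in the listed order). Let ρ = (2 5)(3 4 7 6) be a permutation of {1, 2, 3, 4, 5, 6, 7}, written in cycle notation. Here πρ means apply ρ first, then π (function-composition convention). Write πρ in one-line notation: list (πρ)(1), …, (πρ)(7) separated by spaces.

7 4 2 5 1 6 3

(πρ)(x) = π(ρ(x)). Computing each image: π(ρ(1)) = π(1) = 7, π(ρ(2)) = π(5) = 4, π(ρ(3)) = π(4) = 2, π(ρ(4)) = π(7) = 5, π(ρ(5)) = π(2) = 1, π(ρ(6)) = π(3) = 6, π(ρ(7)) = π(6) = 3.
Hence πρ = [7 4 2 5 1 6 3].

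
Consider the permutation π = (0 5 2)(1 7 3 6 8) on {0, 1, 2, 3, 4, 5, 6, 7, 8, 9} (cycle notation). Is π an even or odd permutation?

The cycle lengths are 5, 3, 1, 1.
A cycle is odd iff its length is even; π has 0 even-length cycles, so sgn(π) = (−1)^0 and π is even.

even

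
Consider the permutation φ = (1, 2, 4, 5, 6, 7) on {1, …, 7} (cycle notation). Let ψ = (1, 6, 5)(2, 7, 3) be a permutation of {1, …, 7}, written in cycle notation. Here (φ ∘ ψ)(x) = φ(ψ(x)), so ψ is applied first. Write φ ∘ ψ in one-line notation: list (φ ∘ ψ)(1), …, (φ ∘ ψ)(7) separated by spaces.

(φ ∘ ψ)(x) = φ(ψ(x)). Computing each image: φ(ψ(1)) = φ(6) = 7, φ(ψ(2)) = φ(7) = 1, φ(ψ(3)) = φ(2) = 4, φ(ψ(4)) = φ(4) = 5, φ(ψ(5)) = φ(1) = 2, φ(ψ(6)) = φ(5) = 6, φ(ψ(7)) = φ(3) = 3.
Hence φ ∘ ψ = [7 1 4 5 2 6 3].

7 1 4 5 2 6 3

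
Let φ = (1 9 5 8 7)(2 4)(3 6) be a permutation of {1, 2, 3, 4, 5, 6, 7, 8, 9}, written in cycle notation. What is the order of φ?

10

The cycle type of φ is (5, 2, 2).
The order is lcm(5, 2, 2) = 10.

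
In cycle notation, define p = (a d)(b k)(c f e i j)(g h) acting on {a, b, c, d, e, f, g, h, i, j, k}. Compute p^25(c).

c lies in the 5-cycle (c f e i j).
Powers repeat with period 5 on this cycle, and 25 mod 5 = 0, so p^25(c) = p^0(c).
So p^25(c) = c.

c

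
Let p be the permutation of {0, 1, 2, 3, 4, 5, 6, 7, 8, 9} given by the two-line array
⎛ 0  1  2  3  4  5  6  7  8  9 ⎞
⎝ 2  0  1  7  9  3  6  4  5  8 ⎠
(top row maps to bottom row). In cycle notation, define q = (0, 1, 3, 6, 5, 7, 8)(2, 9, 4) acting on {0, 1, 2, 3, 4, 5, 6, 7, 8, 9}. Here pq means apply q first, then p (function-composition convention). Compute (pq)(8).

First apply q: q(8) = 0, then p(0) = 2. Thus (pq)(8) = 2.

2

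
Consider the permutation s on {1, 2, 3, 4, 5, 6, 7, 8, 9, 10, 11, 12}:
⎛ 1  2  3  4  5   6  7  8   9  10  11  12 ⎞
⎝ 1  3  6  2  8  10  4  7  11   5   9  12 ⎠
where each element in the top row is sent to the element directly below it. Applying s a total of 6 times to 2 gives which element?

Tracing 2 → 3 → … returns to 2 after 8 steps, so 2 lies in an 8-cycle (2, 3, 6, 10, 5, 8, 7, 4).
Advancing 6 steps from 2: 2 → 3 → 6 → 10 → 5 → 8 → 7.

7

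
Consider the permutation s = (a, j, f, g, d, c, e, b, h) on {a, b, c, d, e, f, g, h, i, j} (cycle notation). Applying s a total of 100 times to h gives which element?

h lies in the 9-cycle (a, j, f, g, d, c, e, b, h).
On a 9-cycle, s^9 is the identity, so s^100 = s^1 there (100 ≡ 1 mod 9).
Advancing 1 step from h: h → a.

a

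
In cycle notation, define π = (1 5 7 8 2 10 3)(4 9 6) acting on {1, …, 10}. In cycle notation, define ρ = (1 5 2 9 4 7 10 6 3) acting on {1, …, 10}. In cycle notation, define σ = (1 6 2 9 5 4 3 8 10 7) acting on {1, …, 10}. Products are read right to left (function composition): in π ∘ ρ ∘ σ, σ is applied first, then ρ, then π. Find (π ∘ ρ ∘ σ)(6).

Chase 6: σ(6) = 2; ρ(2) = 9; π(9) = 6. Hence (π ∘ ρ ∘ σ)(6) = 6.

6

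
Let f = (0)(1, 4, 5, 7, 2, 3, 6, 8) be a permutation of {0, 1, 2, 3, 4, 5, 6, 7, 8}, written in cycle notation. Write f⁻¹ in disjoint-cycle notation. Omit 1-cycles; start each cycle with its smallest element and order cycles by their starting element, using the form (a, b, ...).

Inverting a permutation written in cycle notation just reverses the order within every cycle.
After reversing and putting each cycle's least element first, f⁻¹ = (1, 8, 6, 3, 2, 7, 5, 4).

(1, 8, 6, 3, 2, 7, 5, 4)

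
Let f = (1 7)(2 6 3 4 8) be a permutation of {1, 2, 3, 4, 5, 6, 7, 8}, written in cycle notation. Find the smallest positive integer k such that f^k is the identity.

The cycle type of f is (5, 2, 1).
The order of f is the least common multiple of its cycle lengths: lcm(5, 2) = 10.

10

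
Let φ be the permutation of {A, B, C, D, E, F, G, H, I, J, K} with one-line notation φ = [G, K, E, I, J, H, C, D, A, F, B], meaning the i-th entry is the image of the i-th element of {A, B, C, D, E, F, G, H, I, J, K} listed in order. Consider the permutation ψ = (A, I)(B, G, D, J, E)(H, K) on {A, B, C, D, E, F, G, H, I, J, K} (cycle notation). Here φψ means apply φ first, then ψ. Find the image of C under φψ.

B

φ(C) = E, then ψ(E) = B; composing gives (φψ)(C) = B.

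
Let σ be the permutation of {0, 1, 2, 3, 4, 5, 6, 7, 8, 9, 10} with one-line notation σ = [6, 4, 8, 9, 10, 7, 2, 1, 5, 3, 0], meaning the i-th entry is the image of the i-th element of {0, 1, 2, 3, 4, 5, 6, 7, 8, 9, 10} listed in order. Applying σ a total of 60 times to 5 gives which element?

Tracing 5 → 7 → … returns to 5 after 9 steps, so 5 lies in a 9-cycle (0, 6, 2, 8, 5, 7, 1, 4, 10).
Powers repeat with period 9 on this cycle, and 60 mod 9 = 6, so σ^60(5) = σ^6(5).
Stepping 6 places around the cycle: 5 → 7 → 1 → 4 → 10 → 0 → 6.

6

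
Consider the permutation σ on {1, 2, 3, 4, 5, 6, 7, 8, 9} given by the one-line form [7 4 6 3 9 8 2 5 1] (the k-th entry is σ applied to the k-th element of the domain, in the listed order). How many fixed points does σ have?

0

No element satisfies σ(x) = x, so there are 0 fixed points.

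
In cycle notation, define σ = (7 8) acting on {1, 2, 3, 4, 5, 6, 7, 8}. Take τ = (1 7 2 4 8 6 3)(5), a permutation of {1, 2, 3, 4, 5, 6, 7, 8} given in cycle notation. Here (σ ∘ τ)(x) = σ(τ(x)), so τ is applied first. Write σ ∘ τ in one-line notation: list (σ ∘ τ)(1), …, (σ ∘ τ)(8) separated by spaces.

Chase each element through τ then σ: 1 → 7 → 8; 2 → 4 → 4; 3 → 1 → 1; 4 → 8 → 7; 5 → 5 → 5; 6 → 3 → 3; 7 → 2 → 2; 8 → 6 → 6.
Collecting the images, σ ∘ τ = [8 4 1 7 5 3 2 6].

8 4 1 7 5 3 2 6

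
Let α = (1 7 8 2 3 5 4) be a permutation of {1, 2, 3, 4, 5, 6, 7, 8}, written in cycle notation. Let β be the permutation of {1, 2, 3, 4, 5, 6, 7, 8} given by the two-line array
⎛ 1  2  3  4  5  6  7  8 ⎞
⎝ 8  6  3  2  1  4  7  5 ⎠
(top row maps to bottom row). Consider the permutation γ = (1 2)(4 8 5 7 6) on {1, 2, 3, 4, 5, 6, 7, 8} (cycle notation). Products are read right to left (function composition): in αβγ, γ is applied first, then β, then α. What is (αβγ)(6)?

3

Apply the permutations in order: γ(6) = 4, then β(4) = 2, then α(2) = 3. So (αβγ)(6) = 3.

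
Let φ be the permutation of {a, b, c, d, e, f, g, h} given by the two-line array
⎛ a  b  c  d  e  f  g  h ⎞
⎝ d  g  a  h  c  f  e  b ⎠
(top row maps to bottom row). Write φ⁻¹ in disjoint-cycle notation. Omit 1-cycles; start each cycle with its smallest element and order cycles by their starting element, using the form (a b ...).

First write φ in disjoint cycles: (a d h b g e c).
The inverse reverses every cycle; in canonical form, φ⁻¹ = (a c e g b h d).

(a c e g b h d)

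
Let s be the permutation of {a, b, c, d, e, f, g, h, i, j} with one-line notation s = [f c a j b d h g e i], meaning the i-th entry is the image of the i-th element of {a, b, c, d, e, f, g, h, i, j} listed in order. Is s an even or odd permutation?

In disjoint-cycle form the cycle lengths are 8, 2.
A cycle is odd iff its length is even; s has 2 even-length cycles, so sgn(s) = (−1)^2 and s is even.

even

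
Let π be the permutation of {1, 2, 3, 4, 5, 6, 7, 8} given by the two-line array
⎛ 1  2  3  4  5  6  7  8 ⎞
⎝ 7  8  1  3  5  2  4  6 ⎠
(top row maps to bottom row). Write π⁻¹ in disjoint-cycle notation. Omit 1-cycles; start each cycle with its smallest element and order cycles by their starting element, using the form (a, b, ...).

(1, 3, 4, 7)(2, 6, 8)

First write π in disjoint cycles: (1, 7, 4, 3)(2, 8, 6).
The inverse reverses every cycle; in canonical form, π⁻¹ = (1, 3, 4, 7)(2, 6, 8).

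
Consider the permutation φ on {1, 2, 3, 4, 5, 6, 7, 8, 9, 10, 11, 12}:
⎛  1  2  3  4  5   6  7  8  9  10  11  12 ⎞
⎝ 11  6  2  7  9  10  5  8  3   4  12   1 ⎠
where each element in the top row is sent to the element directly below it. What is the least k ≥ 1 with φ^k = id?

24

Decomposing into disjoint cycles gives cycle lengths 8, 3, 1.
Since disjoint cycles commute, ord(φ) = lcm(8, 3) = 24.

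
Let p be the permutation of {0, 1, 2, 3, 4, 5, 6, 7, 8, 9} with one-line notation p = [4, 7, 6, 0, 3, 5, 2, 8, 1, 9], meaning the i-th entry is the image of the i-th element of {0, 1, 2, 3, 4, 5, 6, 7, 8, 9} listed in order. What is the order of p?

6

The disjoint-cycle form of p has cycle lengths 3, 3, 2, 1, 1.
Since disjoint cycles commute, ord(p) = lcm(3, 3, 2) = 6.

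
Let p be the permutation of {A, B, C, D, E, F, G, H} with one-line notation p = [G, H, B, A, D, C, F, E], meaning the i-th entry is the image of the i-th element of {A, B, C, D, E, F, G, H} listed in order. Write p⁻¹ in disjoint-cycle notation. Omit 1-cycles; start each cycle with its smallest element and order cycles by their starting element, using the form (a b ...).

(A D E H B C F G)

First write p in disjoint cycles: (A G F C B H E D).
Reversing each cycle (and rotating so the smallest element leads) gives p⁻¹ = (A D E H B C F G).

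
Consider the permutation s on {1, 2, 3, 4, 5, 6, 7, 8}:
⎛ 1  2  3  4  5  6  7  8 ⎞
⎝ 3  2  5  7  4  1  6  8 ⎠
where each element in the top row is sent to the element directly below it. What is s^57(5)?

6

Tracing 5 → 4 → … returns to 5 after 6 steps, so 5 lies in a 6-cycle (1, 3, 5, 4, 7, 6).
Powers repeat with period 6 on this cycle, and 57 mod 6 = 3, so s^57(5) = s^3(5).
Stepping 3 places around the cycle: 5 → 4 → 7 → 6.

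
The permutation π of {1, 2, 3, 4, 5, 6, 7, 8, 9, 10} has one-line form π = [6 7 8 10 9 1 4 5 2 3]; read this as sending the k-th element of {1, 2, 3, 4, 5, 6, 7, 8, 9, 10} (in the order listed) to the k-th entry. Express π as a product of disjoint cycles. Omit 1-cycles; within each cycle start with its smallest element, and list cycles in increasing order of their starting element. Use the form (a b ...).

Iterating π from 1 gives 1 → 6 → 1; that is the 2-cycle (1 6).
Continuing from each remaining unvisited element yields (1 6)(2 7 4 10 3 8 5 9).

(1 6)(2 7 4 10 3 8 5 9)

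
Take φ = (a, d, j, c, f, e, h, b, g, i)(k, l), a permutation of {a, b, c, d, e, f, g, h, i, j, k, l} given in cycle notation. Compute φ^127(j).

j lies in the 10-cycle (a, d, j, c, f, e, h, b, g, i).
Since the cycle has length 10, φ^127 acts on it the same as φ^7 (127 mod 10 = 7).
Advancing 7 steps from j: j → c → f → e → h → b → g → i.

i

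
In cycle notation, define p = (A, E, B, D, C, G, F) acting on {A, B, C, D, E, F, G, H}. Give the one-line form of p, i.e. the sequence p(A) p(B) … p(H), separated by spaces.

E D G C B A F H

Image by image: A↦E, B↦D, C↦G, D↦C, E↦B, F↦A, G↦F, H↦H.
So the one-line form is E D G C B A F H.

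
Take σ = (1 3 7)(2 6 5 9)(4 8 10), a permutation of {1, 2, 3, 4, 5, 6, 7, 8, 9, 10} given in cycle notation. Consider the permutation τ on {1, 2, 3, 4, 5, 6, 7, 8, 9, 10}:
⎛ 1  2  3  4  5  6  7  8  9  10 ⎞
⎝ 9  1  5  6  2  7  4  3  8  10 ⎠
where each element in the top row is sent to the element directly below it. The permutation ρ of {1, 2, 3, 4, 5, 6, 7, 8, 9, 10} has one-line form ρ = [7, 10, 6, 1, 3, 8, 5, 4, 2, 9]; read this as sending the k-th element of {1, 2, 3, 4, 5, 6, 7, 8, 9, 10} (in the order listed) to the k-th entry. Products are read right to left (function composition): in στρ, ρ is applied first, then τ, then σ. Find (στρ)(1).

Apply the permutations in order: ρ(1) = 7, then τ(7) = 4, then σ(4) = 8. So (στρ)(1) = 8.

8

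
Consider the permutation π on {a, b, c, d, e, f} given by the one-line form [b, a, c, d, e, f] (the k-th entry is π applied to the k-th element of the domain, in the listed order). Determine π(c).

c

c is element number 3 of the domain, and entry number 3 of the one-line form is c, so π(c) = c.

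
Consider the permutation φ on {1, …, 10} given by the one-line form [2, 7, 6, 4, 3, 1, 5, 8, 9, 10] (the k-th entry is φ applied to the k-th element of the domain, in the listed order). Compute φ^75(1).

Tracing 1 → 2 → … returns to 1 after 6 steps, so 1 lies in a 6-cycle (1, 2, 7, 5, 3, 6).
On a 6-cycle, φ^6 is the identity, so φ^75 = φ^3 there (75 ≡ 3 mod 6).
Stepping 3 places around the cycle: 1 → 2 → 7 → 5.

5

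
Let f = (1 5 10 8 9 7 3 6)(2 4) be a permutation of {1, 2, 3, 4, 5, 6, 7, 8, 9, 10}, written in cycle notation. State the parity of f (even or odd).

even

The cycle lengths are 8, 2.
A cycle is odd iff its length is even; f has 2 even-length cycles, so sgn(f) = (−1)^2 and f is even.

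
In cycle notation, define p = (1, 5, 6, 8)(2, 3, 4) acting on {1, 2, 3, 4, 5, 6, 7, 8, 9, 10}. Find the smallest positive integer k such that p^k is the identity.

The disjoint cycles have lengths 4, 3, 1, 1, 1.
The order is lcm(4, 3) = 12.

12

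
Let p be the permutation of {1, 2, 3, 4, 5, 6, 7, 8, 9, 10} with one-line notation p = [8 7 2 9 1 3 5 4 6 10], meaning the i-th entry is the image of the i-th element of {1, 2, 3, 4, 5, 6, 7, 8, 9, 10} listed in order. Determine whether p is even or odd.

even

In disjoint-cycle form the cycle lengths are 9, 1.
A cycle is odd iff its length is even; p has 0 even-length cycles, so sgn(p) = (−1)^0 and p is even.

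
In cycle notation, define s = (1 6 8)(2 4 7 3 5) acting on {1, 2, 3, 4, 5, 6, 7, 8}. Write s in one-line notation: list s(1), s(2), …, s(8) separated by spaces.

Each element maps to the next entry in its cycle (wrapping to the front): 1→6, 2→4, 3→5, 4→7, 5→2, 6→8, 7→3, 8→1.
Listing these in domain order gives 6 4 5 7 2 8 3 1.

6 4 5 7 2 8 3 1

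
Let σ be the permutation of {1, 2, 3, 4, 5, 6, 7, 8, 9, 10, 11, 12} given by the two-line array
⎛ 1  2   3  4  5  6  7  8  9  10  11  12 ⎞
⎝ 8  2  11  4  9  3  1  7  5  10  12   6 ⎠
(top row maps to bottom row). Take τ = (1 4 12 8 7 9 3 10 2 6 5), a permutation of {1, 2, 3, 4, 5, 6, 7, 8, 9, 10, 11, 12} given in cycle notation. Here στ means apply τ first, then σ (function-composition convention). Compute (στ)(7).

(στ)(7) = σ(τ(7)). τ(7) = 9, then σ(9) = 5. So (στ)(7) = 5.

5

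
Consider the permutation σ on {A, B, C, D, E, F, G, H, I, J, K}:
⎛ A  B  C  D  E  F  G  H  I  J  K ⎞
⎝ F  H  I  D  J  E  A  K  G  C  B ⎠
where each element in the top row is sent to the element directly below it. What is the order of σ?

Decomposing into disjoint cycles gives cycle lengths 7, 3, 1.
Since disjoint cycles commute, ord(σ) = lcm(7, 3) = 21.

21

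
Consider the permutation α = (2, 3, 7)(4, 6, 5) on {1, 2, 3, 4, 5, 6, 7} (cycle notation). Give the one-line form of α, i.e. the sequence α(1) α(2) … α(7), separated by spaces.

Reading each image from the cycles: 1→1, 2→3, 3→7, 4→6, 5→4, 6→5, 7→2.
Listing these in domain order gives 1 3 7 6 4 5 2.

1 3 7 6 4 5 2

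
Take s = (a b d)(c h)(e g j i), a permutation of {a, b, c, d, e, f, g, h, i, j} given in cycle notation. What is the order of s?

The disjoint cycles have lengths 4, 3, 2, 1.
The order of s is the least common multiple of its cycle lengths: lcm(4, 3, 2) = 12.

12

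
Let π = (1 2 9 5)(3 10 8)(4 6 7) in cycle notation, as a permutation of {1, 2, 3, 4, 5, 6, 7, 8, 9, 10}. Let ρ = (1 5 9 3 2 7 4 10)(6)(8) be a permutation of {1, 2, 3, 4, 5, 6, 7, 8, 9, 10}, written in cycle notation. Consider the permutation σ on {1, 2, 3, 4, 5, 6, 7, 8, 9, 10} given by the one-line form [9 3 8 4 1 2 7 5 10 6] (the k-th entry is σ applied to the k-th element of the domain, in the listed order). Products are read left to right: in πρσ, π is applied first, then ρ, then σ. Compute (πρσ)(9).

(πρσ)(9) = σ(ρ(π(9))). π(9) = 5, then ρ(5) = 9, then σ(9) = 10, so the result is 10.

10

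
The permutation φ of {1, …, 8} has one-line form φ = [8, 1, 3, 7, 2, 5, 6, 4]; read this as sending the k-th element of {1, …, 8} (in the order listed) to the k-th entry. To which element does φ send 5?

2

5 is element number 5 of the domain, and entry number 5 of the one-line form is 2, so φ(5) = 2.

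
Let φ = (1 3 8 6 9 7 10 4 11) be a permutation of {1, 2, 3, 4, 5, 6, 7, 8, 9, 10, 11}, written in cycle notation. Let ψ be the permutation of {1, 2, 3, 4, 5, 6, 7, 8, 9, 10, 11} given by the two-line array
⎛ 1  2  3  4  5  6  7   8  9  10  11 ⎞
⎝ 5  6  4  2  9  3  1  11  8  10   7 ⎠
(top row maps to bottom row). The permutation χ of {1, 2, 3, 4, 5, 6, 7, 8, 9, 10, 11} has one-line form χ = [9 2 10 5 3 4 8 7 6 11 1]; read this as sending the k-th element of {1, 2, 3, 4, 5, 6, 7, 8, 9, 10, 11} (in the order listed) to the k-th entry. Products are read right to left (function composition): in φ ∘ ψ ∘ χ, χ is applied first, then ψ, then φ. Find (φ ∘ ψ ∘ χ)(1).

Chase 1: χ(1) = 9; ψ(9) = 8; φ(8) = 6. Hence (φ ∘ ψ ∘ χ)(1) = 6.

6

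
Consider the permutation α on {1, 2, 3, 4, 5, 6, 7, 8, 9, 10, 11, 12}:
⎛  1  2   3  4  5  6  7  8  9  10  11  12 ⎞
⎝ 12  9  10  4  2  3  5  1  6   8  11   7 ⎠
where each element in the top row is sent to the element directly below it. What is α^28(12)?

Tracing 12 → 7 → … returns to 12 after 10 steps, so 12 lies in a 10-cycle (1, 12, 7, 5, 2, 9, 6, 3, 10, 8).
Powers repeat with period 10 on this cycle, and 28 mod 10 = 8, so α^28(12) = α^8(12).
Advancing 8 steps from 12: 12 → 7 → 5 → 2 → 9 → 6 → 3 → 10 → 8.

8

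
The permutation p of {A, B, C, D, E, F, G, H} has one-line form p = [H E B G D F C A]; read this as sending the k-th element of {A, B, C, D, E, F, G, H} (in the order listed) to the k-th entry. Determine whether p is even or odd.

odd

In disjoint-cycle form the cycle lengths are 5, 2, 1.
A cycle is odd iff its length is even; p has 1 even-length cycle, so sgn(p) = (−1)^1 and p is odd.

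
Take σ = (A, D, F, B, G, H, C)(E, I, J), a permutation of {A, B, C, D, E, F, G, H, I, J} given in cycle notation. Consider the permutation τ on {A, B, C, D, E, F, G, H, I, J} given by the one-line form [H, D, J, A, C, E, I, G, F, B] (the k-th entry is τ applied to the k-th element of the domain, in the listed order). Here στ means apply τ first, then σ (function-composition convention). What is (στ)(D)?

First apply τ: τ(D) = A, then σ(A) = D. Thus (στ)(D) = D.

D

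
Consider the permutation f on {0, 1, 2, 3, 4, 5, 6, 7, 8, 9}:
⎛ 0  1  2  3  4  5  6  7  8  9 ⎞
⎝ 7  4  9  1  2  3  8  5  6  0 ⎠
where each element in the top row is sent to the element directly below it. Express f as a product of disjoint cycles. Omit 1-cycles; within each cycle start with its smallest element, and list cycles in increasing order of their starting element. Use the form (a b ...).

(0 7 5 3 1 4 2 9)(6 8)

Start at 0 and follow images: 0 → 7 → 5 → 3 → 1 → 4 → 2 → 9 → 0, giving the cycle (0 7 5 3 1 4 2 9).
Repeating from the next unused element and collecting all non-trivial cycles gives (0 7 5 3 1 4 2 9)(6 8).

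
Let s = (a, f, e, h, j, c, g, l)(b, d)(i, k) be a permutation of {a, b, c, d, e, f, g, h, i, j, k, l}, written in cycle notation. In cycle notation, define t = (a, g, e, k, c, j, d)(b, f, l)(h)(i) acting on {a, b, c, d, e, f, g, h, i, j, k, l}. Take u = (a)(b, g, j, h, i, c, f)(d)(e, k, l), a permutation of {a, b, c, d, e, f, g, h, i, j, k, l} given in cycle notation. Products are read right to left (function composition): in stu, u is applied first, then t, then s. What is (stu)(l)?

(stu)(l) = s(t(u(l))). u(l) = e, then t(e) = k, then s(k) = i, so the result is i.

i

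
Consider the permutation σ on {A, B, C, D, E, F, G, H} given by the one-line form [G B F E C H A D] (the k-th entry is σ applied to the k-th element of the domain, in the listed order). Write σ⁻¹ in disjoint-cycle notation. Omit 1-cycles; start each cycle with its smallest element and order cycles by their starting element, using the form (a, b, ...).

First write σ in disjoint cycles: (A, G)(C, F, H, D, E).
The inverse reverses every cycle; in canonical form, σ⁻¹ = (A, G)(C, E, D, H, F).

(A, G)(C, E, D, H, F)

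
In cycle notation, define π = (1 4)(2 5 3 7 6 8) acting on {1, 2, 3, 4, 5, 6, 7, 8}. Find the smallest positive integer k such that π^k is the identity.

6

The disjoint cycles have lengths 6, 2.
Since disjoint cycles commute, ord(π) = lcm(6, 2) = 6.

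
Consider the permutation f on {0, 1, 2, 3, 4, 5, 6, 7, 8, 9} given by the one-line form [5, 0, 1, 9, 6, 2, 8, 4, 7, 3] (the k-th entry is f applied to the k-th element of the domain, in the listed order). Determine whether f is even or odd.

In disjoint-cycle form the cycle lengths are 4, 4, 2.
A cycle of length ℓ contributes ℓ−1 transpositions, so f is a product of 3 + 3 + 1 = 7 transpositions — odd.

odd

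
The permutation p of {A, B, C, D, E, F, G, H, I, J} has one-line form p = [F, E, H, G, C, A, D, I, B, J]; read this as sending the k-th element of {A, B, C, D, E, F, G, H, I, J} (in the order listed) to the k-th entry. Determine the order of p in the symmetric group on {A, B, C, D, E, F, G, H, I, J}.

10

Writing p as disjoint cycles, the cycle lengths are 5, 2, 2, 1.
Since disjoint cycles commute, ord(p) = lcm(5, 2, 2) = 10.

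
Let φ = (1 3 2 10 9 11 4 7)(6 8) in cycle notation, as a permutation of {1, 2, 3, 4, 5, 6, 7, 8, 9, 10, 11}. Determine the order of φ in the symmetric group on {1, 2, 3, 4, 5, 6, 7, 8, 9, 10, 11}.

8

The cycle type of φ is (8, 2, 1).
The order of φ is the least common multiple of its cycle lengths: lcm(8, 2) = 8.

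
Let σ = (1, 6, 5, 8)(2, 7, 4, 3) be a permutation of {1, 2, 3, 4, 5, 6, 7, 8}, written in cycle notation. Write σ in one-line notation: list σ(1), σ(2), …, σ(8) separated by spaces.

6 7 2 3 8 5 4 1

Image by image: 1→6, 2→7, 3→2, 4→3, 5→8, 6→5, 7→4, 8→1.
Listing these in domain order gives 6 7 2 3 8 5 4 1.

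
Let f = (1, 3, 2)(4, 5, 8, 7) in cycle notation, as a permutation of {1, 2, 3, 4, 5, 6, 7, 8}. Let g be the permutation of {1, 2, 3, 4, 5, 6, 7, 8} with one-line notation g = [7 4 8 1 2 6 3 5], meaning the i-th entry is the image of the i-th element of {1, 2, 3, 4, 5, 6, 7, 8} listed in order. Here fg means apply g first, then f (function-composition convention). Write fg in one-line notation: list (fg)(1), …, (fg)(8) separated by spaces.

4 5 7 3 1 6 2 8

(fg)(x) = f(g(x)). Computing each image: f(g(1)) = f(7) = 4, f(g(2)) = f(4) = 5, f(g(3)) = f(8) = 7, f(g(4)) = f(1) = 3, f(g(5)) = f(2) = 1, f(g(6)) = f(6) = 6, f(g(7)) = f(3) = 2, f(g(8)) = f(5) = 8.
Hence fg = [4 5 7 3 1 6 2 8].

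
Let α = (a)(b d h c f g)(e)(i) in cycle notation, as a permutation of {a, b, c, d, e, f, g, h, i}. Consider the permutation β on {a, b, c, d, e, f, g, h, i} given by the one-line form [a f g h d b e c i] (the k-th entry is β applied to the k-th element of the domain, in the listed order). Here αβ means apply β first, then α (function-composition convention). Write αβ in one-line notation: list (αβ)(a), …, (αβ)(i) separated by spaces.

a g b c h d e f i

(αβ)(x) = α(β(x)). Computing each image: α(β(a)) = α(a) = a, α(β(b)) = α(f) = g, α(β(c)) = α(g) = b, α(β(d)) = α(h) = c, α(β(e)) = α(d) = h, α(β(f)) = α(b) = d, α(β(g)) = α(e) = e, α(β(h)) = α(c) = f, α(β(i)) = α(i) = i.
Hence αβ = [a g b c h d e f i].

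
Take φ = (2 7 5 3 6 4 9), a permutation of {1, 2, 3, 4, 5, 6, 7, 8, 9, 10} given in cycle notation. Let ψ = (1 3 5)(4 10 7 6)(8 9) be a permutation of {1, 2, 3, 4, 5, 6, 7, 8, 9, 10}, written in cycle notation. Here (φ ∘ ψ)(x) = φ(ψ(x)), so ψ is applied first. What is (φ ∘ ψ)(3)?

3

(φ ∘ ψ)(3) = φ(ψ(3)). ψ(3) = 5, then φ(5) = 3. So (φ ∘ ψ)(3) = 3.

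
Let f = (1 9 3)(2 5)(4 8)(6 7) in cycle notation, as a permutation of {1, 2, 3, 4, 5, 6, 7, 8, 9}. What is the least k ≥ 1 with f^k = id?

6

The disjoint cycles have lengths 3, 2, 2, 2.
Since disjoint cycles commute, ord(f) = lcm(3, 2, 2, 2) = 6.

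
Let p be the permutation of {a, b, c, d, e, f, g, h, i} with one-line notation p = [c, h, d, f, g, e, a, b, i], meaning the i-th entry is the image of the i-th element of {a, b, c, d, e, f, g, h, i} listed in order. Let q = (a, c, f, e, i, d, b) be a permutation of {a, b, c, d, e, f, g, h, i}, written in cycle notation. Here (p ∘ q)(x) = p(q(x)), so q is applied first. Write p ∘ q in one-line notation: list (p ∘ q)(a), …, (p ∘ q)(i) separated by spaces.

Chase each element through q then p: a → c → d; b → a → c; c → f → e; d → b → h; e → i → i; f → e → g; g → g → a; h → h → b; i → d → f.
So p ∘ q in one-line form is d c e h i g a b f.

d c e h i g a b f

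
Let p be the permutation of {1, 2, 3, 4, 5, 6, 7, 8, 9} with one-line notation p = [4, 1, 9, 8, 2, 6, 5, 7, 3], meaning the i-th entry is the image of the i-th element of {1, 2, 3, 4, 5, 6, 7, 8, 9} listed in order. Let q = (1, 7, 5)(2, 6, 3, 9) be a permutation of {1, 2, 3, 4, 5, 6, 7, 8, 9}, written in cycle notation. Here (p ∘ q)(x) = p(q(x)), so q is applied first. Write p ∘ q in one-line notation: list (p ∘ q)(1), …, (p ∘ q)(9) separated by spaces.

Chase each element through q then p: 1 → 7 → 5; 2 → 6 → 6; 3 → 9 → 3; 4 → 4 → 8; 5 → 1 → 4; 6 → 3 → 9; 7 → 5 → 2; 8 → 8 → 7; 9 → 2 → 1.
So p ∘ q in one-line form is 5 6 3 8 4 9 2 7 1.

5 6 3 8 4 9 2 7 1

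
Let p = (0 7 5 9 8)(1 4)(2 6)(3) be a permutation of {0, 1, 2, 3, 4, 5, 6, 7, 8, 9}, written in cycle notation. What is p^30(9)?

9

9 lies in the 5-cycle (0 7 5 9 8).
On a 5-cycle, p^5 is the identity, so p^30 = p^0 there (30 ≡ 0 mod 5).
So p^30(9) = 9.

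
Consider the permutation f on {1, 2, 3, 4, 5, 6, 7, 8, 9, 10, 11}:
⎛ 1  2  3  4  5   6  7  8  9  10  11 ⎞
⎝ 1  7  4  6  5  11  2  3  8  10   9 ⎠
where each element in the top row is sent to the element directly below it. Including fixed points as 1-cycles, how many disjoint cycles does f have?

The cycle decomposition is (1)(2 7)(3 4 6 11 9 8)(5)(10), which has 5 cycles (counting 1-cycles).

5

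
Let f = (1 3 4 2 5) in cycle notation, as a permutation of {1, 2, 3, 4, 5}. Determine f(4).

Within (1 3 4 2 5), 4 ↦ 2.

2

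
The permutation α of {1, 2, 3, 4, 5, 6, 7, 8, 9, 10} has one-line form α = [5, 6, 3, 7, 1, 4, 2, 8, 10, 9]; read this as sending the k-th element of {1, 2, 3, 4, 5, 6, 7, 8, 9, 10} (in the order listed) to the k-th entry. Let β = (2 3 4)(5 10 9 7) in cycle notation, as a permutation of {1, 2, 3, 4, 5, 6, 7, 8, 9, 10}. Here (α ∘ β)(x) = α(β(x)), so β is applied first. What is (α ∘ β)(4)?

First apply β: β(4) = 2, then α(2) = 6. Thus (α ∘ β)(4) = 6.

6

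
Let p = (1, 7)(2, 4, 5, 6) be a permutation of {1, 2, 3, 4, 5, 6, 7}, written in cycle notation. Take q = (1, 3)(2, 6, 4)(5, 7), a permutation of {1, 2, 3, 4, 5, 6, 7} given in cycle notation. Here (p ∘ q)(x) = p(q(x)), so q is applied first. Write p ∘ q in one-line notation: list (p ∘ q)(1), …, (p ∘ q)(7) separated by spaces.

(p ∘ q)(x) = p(q(x)). Computing each image: p(q(1)) = p(3) = 3, p(q(2)) = p(6) = 2, p(q(3)) = p(1) = 7, p(q(4)) = p(2) = 4, p(q(5)) = p(7) = 1, p(q(6)) = p(4) = 5, p(q(7)) = p(5) = 6.
Hence p ∘ q = [3 2 7 4 1 5 6].

3 2 7 4 1 5 6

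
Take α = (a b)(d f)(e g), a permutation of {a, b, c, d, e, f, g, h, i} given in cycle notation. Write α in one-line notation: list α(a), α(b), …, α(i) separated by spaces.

Each element maps to the next entry in its cycle (wrapping to the front): a↦b, b↦a, c↦c, d↦f, e↦g, f↦d, g↦e, h↦h, i↦i.
Listing these in domain order gives b a c f g d e h i.

b a c f g d e h i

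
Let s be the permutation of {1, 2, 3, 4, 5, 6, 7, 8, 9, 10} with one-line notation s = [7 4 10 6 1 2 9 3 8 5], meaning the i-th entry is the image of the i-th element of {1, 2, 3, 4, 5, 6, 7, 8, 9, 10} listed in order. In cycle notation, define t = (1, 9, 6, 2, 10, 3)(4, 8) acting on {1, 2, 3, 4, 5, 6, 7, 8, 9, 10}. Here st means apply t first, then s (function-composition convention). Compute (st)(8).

6

(st)(8) = s(t(8)). t(8) = 4, then s(4) = 6. So (st)(8) = 6.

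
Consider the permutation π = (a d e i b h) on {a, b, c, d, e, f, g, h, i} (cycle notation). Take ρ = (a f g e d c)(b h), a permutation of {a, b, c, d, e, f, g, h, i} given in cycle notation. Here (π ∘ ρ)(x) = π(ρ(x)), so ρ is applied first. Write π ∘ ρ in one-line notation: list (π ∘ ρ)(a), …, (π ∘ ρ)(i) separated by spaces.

f a d c e g i h b

Chase each element through ρ then π: a → f → f; b → h → a; c → a → d; d → c → c; e → d → e; f → g → g; g → e → i; h → b → h; i → i → b.
So π ∘ ρ in one-line form is f a d c e g i h b.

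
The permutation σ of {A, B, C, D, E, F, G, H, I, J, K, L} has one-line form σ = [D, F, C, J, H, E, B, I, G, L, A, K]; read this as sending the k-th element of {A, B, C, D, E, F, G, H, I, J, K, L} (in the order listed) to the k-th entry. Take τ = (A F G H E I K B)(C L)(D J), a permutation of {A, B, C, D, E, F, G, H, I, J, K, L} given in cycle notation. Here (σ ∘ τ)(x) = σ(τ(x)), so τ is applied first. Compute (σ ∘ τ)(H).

τ(H) = E, then σ(E) = H; composing gives (σ ∘ τ)(H) = H.

H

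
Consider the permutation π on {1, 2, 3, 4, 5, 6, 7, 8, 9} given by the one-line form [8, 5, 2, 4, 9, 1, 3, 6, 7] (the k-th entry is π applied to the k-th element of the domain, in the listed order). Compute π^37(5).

7

Tracing 5 → 9 → … returns to 5 after 5 steps, so 5 lies in a 5-cycle (2, 5, 9, 7, 3).
Since the cycle has length 5, π^37 acts on it the same as π^2 (37 mod 5 = 2).
Advancing 2 steps from 5: 5 → 9 → 7.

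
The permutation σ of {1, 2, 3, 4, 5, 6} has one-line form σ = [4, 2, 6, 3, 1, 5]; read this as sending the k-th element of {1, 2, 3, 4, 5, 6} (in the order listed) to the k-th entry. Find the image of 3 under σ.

6

3 is element number 3 of the domain, and entry number 3 of the one-line form is 6, so σ(3) = 6.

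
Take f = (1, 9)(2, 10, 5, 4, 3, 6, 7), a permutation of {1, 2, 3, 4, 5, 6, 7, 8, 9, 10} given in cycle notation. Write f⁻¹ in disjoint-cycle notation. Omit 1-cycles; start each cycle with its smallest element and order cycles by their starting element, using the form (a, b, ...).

If f sends a → b within a cycle, f⁻¹ sends b → a; equivalently, reverse each cycle.
After reversing and putting each cycle's least element first, f⁻¹ = (1, 9)(2, 7, 6, 3, 4, 5, 10).

(1, 9)(2, 7, 6, 3, 4, 5, 10)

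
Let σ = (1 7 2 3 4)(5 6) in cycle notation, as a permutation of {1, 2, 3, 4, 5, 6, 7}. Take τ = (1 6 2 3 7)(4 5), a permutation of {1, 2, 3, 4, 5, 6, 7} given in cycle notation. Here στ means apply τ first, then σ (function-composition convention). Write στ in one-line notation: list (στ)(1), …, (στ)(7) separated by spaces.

Chase each element through τ then σ: 1 → 6 → 5; 2 → 3 → 4; 3 → 7 → 2; 4 → 5 → 6; 5 → 4 → 1; 6 → 2 → 3; 7 → 1 → 7.
So στ in one-line form is 5 4 2 6 1 3 7.

5 4 2 6 1 3 7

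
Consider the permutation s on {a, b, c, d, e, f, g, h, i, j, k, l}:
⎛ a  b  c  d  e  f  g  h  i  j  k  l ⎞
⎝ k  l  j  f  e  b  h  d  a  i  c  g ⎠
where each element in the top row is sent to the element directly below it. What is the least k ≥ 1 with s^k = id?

The disjoint-cycle form of s has cycle lengths 6, 5, 1.
Since disjoint cycles commute, ord(s) = lcm(6, 5) = 30.

30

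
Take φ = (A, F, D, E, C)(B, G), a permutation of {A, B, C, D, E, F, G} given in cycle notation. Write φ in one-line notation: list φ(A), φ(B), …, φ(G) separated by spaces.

Image by image: A↦F, B↦G, C↦A, D↦E, E↦C, F↦D, G↦B.
Listing these in domain order gives F G A E C D B.

F G A E C D B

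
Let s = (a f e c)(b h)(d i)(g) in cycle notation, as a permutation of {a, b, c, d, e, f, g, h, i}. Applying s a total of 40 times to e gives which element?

e lies in the 4-cycle (a f e c).
Powers repeat with period 4 on this cycle, and 40 mod 4 = 0, so s^40(e) = s^0(e).
So s^40(e) = e.

e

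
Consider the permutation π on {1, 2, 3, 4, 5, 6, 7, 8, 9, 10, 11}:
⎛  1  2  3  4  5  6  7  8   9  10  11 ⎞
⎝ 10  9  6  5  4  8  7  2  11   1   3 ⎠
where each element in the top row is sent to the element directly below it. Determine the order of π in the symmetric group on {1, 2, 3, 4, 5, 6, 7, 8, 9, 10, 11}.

6

The disjoint-cycle form of π has cycle lengths 6, 2, 2, 1.
Since disjoint cycles commute, ord(π) = lcm(6, 2, 2) = 6.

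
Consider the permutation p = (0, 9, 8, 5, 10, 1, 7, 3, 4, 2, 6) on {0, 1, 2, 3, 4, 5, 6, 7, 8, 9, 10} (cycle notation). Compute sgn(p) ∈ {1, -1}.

The cycle lengths are 11.
A cycle of length ℓ contributes ℓ−1 transpositions, so p is a product of 10 transpositions — even.

1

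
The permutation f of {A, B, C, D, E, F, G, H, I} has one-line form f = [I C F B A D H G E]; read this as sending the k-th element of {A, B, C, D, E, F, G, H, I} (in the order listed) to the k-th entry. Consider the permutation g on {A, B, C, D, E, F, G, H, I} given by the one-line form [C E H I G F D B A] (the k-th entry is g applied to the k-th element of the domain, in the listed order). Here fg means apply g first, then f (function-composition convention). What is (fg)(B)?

First apply g: g(B) = E, then f(E) = A. Thus (fg)(B) = A.

A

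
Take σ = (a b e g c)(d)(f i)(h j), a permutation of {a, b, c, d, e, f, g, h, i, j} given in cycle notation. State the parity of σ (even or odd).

even

The cycle lengths are 5, 2, 2, 1.
A cycle is odd iff its length is even; σ has 2 even-length cycles, so sgn(σ) = (−1)^2 and σ is even.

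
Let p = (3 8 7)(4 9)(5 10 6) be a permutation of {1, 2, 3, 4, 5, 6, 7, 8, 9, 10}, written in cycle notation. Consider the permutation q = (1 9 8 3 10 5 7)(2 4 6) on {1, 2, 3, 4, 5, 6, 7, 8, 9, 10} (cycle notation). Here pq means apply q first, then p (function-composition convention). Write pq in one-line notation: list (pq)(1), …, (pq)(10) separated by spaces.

For each element, apply q then p: 1 → 9 → 4; 2 → 4 → 9; 3 → 10 → 6; 4 → 6 → 5; 5 → 7 → 3; 6 → 2 → 2; 7 → 1 → 1; 8 → 3 → 8; 9 → 8 → 7; 10 → 5 → 10.
Collecting the images, pq = [4 9 6 5 3 2 1 8 7 10].

4 9 6 5 3 2 1 8 7 10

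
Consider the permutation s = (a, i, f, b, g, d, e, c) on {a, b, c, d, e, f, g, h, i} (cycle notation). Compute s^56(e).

e lies in the 8-cycle (a, i, f, b, g, d, e, c).
Since the cycle has length 8, s^56 acts on it the same as s^0 (56 mod 8 = 0).
So s^56(e) = e.

e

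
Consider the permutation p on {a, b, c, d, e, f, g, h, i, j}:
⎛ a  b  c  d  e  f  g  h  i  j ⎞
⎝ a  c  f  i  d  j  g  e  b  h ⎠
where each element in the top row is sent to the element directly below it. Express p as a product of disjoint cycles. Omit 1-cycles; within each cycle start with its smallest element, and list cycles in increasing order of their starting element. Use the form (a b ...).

(b c f j h e d i)

From b: b → c → f → j → h → e → d → i → b, closing the cycle (b c f j h e d i).
Repeating from the next unused element and collecting all non-trivial cycles gives (b c f j h e d i).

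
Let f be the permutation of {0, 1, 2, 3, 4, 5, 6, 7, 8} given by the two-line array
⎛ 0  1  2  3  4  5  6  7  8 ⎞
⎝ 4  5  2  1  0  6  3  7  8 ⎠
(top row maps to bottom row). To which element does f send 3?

1

The entry below 3 in the array is 1, so f(3) = 1.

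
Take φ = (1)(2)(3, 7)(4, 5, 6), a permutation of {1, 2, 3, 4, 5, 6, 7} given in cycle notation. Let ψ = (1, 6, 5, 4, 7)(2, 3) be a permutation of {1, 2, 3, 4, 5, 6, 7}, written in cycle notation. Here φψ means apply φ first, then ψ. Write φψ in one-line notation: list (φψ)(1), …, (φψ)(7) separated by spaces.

Chase each element through φ then ψ: 1 → 1 → 6; 2 → 2 → 3; 3 → 7 → 1; 4 → 5 → 4; 5 → 6 → 5; 6 → 4 → 7; 7 → 3 → 2.
So φψ in one-line form is 6 3 1 4 5 7 2.

6 3 1 4 5 7 2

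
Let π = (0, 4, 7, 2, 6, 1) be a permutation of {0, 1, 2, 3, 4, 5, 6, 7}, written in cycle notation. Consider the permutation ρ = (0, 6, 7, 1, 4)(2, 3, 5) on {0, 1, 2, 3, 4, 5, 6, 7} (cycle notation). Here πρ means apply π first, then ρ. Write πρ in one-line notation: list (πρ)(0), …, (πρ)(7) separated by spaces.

0 6 7 5 1 2 4 3

(πρ)(x) = ρ(π(x)). Computing each image: ρ(π(0)) = ρ(4) = 0, ρ(π(1)) = ρ(0) = 6, ρ(π(2)) = ρ(6) = 7, ρ(π(3)) = ρ(3) = 5, ρ(π(4)) = ρ(7) = 1, ρ(π(5)) = ρ(5) = 2, ρ(π(6)) = ρ(1) = 4, ρ(π(7)) = ρ(2) = 3.
Hence πρ = [0 6 7 5 1 2 4 3].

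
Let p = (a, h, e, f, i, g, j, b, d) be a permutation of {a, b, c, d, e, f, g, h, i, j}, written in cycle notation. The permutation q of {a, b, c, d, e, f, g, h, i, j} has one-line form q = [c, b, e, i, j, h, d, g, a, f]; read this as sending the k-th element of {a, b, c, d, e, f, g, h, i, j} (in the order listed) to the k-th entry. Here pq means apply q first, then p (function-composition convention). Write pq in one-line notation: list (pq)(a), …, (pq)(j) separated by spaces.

c d f g b e a j h i

Chase each element through q then p: a → c → c; b → b → d; c → e → f; d → i → g; e → j → b; f → h → e; g → d → a; h → g → j; i → a → h; j → f → i.
So pq in one-line form is c d f g b e a j h i.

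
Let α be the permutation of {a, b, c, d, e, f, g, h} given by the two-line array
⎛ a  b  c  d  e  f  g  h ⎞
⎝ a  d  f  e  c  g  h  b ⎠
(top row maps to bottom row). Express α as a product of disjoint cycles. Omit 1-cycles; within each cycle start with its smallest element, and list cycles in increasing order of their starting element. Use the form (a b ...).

Iterating α from b gives b → d → e → c → f → g → h → b; that is the 7-cycle (b d e c f g h).
Repeating from the next unused element and collecting all non-trivial cycles gives (b d e c f g h).

(b d e c f g h)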